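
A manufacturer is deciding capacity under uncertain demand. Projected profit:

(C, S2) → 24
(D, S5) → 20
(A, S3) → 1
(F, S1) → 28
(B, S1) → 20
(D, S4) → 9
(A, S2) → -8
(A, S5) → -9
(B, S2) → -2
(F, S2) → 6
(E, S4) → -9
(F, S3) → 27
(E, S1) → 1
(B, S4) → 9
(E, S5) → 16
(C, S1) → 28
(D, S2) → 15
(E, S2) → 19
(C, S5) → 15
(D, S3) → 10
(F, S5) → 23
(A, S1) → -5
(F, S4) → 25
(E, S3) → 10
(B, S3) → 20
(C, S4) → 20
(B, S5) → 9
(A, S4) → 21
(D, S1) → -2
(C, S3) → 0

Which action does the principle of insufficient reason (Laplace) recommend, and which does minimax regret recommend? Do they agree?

Row averages: A=0, B=11.2, C=17.4, D=10.4, E=7.4, F=21.8
Highest average = 21.8 → F.
Column bests: S1=28, S2=24, S3=27, S4=25, S5=23.
A regrets: 33, 32, 26, 4, 32 → max 33
B regrets: 8, 26, 7, 16, 14 → max 26
C regrets: 0, 0, 27, 5, 8 → max 27
D regrets: 30, 9, 17, 16, 3 → max 30
E regrets: 27, 5, 17, 34, 7 → max 34
F regrets: 0, 18, 0, 0, 0 → max 18
Smallest max regret = 18 → F.

laplace → F; minimax regret → F (agree)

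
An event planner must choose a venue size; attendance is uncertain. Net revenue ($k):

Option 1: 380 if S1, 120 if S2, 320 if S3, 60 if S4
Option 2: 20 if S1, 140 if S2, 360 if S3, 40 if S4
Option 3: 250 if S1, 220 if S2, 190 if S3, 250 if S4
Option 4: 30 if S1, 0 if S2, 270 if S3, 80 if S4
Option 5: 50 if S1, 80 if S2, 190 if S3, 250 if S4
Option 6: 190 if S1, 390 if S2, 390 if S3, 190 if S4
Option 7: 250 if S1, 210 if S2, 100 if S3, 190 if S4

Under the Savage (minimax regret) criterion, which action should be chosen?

Column bests: S1=380, S2=390, S3=390, S4=250.
Option 1 regrets: 0, 270, 70, 190 → max 270
Option 2 regrets: 360, 250, 30, 210 → max 360
Option 3 regrets: 130, 170, 200, 0 → max 200
Option 4 regrets: 350, 390, 120, 170 → max 390
Option 5 regrets: 330, 310, 200, 0 → max 330
Option 6 regrets: 190, 0, 0, 60 → max 190
Option 7 regrets: 130, 180, 290, 60 → max 290
Smallest max regret = 190 → Option 6.

Option 6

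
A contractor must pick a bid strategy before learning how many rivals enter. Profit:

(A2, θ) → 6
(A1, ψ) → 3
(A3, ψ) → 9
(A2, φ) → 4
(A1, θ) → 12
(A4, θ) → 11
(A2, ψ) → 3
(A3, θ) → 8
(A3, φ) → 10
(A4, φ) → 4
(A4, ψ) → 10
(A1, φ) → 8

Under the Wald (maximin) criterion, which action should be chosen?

A3

Row minima: A1=3, A2=3, A3=8, A4=4
Best worst-case = 8 → A3.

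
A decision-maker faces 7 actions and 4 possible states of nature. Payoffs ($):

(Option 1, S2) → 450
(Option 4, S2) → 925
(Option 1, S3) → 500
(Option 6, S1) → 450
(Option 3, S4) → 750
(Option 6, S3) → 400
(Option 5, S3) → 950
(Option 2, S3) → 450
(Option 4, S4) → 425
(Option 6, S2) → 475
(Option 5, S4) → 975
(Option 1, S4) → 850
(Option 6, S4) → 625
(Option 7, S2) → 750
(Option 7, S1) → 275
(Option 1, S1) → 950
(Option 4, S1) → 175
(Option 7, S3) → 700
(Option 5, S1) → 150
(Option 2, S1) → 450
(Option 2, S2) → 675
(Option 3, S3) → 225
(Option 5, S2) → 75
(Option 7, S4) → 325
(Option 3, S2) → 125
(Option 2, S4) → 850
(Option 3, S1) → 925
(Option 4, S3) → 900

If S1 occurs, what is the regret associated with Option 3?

25

Best payoff under S1 is 950.
Regret = 950 − 925 = 25.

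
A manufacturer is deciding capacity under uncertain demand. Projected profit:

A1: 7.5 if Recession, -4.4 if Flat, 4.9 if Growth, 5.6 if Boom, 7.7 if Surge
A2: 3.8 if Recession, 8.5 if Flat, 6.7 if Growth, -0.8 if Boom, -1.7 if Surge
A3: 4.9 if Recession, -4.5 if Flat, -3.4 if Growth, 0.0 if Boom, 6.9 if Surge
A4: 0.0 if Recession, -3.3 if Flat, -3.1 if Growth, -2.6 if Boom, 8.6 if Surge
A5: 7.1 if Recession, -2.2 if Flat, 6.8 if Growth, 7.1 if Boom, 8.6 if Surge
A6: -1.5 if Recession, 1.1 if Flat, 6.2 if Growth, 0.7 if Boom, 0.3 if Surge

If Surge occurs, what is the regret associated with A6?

8.3

Best payoff under Surge is 8.6.
Regret = 8.6 − 0.3 = 8.3.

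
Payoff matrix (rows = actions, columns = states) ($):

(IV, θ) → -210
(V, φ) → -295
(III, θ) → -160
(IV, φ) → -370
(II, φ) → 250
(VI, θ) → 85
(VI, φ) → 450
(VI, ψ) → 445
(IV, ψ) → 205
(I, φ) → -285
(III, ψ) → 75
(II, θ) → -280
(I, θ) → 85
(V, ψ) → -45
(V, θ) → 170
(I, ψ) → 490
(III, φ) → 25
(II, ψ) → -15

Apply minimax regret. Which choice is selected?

Column bests: θ=170, φ=450, ψ=490.
I regrets: 85, 735, 0 → max 735
II regrets: 450, 200, 505 → max 505
III regrets: 330, 425, 415 → max 425
IV regrets: 380, 820, 285 → max 820
V regrets: 0, 745, 535 → max 745
VI regrets: 85, 0, 45 → max 85
Smallest max regret = 85 → VI.

VI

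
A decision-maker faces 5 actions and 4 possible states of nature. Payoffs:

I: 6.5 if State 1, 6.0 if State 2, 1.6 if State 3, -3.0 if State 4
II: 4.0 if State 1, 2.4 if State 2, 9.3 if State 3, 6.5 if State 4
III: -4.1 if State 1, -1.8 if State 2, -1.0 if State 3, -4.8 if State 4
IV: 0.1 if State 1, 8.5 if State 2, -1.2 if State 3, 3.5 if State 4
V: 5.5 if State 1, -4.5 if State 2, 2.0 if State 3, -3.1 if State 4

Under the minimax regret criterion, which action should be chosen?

II

Column bests: State 1=6.5, State 2=8.5, State 3=9.3, State 4=6.5.
I regrets: 0.0, 2.5, 7.7, 9.5 → max 9.5
II regrets: 2.5, 6.1, 0.0, 0.0 → max 6.1
III regrets: 10.6, 10.3, 10.3, 11.3 → max 11.3
IV regrets: 6.4, 0.0, 10.5, 3.0 → max 10.5
V regrets: 1.0, 13.0, 7.3, 9.6 → max 13.0
Smallest max regret = 6.1 → II.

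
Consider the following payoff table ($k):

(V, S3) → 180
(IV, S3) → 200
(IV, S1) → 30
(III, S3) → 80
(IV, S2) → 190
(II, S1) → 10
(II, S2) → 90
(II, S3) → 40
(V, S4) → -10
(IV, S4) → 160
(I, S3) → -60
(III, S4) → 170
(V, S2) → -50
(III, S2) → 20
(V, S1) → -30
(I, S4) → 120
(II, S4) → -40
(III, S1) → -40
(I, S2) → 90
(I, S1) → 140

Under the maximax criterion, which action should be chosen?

Row maxima: I=140, II=90, III=170, IV=200, V=180
Best best-case = 200 → IV.

IV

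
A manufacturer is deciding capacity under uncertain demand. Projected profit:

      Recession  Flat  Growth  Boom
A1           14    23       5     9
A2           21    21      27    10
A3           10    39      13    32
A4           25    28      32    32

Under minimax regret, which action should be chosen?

Column bests: Recession=25, Flat=39, Growth=32, Boom=32.
A1 regrets: 11, 16, 27, 23 → max 27
A2 regrets: 4, 18, 5, 22 → max 22
A3 regrets: 15, 0, 19, 0 → max 19
A4 regrets: 0, 11, 0, 0 → max 11
Smallest max regret = 11 → A4.

A4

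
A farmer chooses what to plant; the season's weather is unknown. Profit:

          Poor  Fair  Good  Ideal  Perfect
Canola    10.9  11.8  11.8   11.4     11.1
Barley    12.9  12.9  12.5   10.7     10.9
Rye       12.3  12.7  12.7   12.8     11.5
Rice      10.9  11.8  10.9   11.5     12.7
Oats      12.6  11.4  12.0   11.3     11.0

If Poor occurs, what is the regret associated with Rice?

Best payoff under Poor is 12.9.
Regret = 12.9 − 10.9 = 2.0.

2.0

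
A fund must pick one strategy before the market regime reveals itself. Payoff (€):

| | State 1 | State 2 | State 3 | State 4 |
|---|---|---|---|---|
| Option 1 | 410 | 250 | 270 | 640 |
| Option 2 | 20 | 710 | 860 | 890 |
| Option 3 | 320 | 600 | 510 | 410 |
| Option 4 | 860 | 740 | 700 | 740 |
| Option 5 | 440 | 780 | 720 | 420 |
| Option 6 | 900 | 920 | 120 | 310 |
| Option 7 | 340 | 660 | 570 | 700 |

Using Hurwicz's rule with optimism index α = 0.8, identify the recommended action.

Option 4

Option 1: 0.8·640 + 0.2·250 = 562
Option 2: 0.8·890 + 0.2·20 = 716
Option 3: 0.8·600 + 0.2·320 = 544
Option 4: 0.8·860 + 0.2·700 = 828
Option 5: 0.8·780 + 0.2·420 = 708
Option 6: 0.8·920 + 0.2·120 = 760
Option 7: 0.8·700 + 0.2·340 = 628
Highest Hurwicz score = 828 → Option 4.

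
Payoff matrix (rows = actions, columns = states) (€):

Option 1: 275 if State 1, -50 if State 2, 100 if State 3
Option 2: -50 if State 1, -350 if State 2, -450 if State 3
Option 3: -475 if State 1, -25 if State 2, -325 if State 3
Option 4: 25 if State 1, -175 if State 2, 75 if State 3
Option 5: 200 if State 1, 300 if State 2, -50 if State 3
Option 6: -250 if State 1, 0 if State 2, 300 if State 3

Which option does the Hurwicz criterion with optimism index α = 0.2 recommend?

Option 5

Option 1: 0.2·275 + 0.8·(-50) = 15
Option 2: 0.2·(-50) + 0.8·(-450) = -370
Option 3: 0.2·(-25) + 0.8·(-475) = -385
Option 4: 0.2·75 + 0.8·(-175) = -125
Option 5: 0.2·300 + 0.8·(-50) = 20
Option 6: 0.2·300 + 0.8·(-250) = -140
Highest Hurwicz score = 20 → Option 5.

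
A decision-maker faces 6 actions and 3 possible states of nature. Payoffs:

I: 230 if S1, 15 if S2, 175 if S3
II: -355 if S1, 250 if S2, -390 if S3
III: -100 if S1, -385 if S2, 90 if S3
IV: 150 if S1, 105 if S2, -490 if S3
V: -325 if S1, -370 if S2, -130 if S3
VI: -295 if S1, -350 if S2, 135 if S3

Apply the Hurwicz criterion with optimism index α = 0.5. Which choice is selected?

I

I: 0.5·230 + 0.5·15 = 122.5
II: 0.5·250 + 0.5·(-390) = -70
III: 0.5·90 + 0.5·(-385) = -147.5
IV: 0.5·150 + 0.5·(-490) = -170
V: 0.5·(-130) + 0.5·(-370) = -250
VI: 0.5·135 + 0.5·(-350) = -107.5
Highest Hurwicz score = 122.5 → I.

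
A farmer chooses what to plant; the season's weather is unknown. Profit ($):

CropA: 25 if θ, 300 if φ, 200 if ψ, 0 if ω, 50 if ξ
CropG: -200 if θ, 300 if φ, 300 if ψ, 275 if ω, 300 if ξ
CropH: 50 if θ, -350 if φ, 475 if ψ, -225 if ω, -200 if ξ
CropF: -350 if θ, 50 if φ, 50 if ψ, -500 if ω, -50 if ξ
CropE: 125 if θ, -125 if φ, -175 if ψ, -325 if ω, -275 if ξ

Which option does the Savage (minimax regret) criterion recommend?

Column bests: θ=125, φ=300, ψ=475, ω=275, ξ=300.
CropA regrets: 100, 0, 275, 275, 250 → max 275
CropG regrets: 325, 0, 175, 0, 0 → max 325
CropH regrets: 75, 650, 0, 500, 500 → max 650
CropF regrets: 475, 250, 425, 775, 350 → max 775
CropE regrets: 0, 425, 650, 600, 575 → max 650
Smallest max regret = 275 → CropA.

CropA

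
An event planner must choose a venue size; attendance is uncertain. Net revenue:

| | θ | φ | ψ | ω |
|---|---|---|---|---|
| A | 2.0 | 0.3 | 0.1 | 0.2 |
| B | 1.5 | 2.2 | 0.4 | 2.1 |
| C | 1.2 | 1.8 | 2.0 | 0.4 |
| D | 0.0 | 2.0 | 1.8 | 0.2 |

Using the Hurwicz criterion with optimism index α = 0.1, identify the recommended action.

A: 0.1·2.0 + 0.9·0.1 = 0.29
B: 0.1·2.2 + 0.9·0.4 = 0.58
C: 0.1·2.0 + 0.9·0.4 = 0.56
D: 0.1·2.0 + 0.9·0.0 = 0.2
Highest Hurwicz score = 0.58 → B.

B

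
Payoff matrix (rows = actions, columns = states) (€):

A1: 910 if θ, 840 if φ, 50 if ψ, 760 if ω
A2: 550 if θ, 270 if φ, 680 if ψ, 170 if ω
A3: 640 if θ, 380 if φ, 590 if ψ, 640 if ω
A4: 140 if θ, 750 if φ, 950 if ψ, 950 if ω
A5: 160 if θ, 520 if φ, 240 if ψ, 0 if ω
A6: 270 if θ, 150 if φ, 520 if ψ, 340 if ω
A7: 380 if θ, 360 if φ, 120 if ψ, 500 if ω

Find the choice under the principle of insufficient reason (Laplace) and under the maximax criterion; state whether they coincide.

laplace → A4; maximax → A4 (agree)

Row averages: A1=640, A2=417.5, A3=562.5, A4=697.5, A5=230, A6=320, A7=340
Highest average = 697.5 → A4.
Row maxima: A1=910, A2=680, A3=640, A4=950, A5=520, A6=520, A7=500
Best best-case = 950 → A4.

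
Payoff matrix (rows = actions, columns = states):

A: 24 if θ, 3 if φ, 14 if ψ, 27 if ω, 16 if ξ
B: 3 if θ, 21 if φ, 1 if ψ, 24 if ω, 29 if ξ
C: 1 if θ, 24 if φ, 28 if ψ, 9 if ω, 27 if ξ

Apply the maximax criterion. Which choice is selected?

Row maxima: A=27, B=29, C=28
Best best-case = 29 → B.

B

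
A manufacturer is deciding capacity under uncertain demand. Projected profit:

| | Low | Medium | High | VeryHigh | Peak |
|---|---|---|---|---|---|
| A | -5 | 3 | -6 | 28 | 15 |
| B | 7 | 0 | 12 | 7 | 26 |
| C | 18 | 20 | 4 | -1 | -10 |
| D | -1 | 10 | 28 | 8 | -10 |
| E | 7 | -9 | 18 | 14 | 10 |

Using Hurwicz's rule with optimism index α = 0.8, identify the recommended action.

A

A: 0.8·28 + 0.2·(-6) = 21.2
B: 0.8·26 + 0.2·0 = 20.8
C: 0.8·20 + 0.2·(-10) = 14
D: 0.8·28 + 0.2·(-10) = 20.4
E: 0.8·18 + 0.2·(-9) = 12.6
Highest Hurwicz score = 21.2 → A.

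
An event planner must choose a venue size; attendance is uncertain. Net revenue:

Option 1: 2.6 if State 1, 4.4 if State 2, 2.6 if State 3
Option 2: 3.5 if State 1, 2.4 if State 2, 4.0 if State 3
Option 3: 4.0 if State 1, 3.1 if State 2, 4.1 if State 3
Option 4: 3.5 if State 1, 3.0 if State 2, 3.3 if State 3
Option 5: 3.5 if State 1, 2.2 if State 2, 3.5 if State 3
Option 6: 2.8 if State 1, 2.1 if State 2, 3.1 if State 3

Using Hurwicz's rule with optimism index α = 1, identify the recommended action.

Option 1

Option 1: 1·4.4 + 0·2.6 = 4.4
Option 2: 1·4.0 + 0·2.4 = 4
Option 3: 1·4.1 + 0·3.1 = 4.1
Option 4: 1·3.5 + 0·3.0 = 3.5
Option 5: 1·3.5 + 0·2.2 = 3.5
Option 6: 1·3.1 + 0·2.1 = 3.1
Highest Hurwicz score = 4.4 → Option 1.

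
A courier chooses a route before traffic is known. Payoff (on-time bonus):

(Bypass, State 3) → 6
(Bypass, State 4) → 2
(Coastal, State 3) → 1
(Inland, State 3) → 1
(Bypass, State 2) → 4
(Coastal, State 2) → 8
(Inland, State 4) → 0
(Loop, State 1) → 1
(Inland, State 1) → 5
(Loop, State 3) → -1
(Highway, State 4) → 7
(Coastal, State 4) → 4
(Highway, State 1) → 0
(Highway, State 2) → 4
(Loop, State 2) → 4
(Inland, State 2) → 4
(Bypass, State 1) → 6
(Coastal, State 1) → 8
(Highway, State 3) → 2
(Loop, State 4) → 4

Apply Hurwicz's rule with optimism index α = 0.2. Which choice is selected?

Highway: 0.2·7 + 0.8·0 = 1.4
Loop: 0.2·4 + 0.8·(-1) = 0
Bypass: 0.2·6 + 0.8·2 = 2.8
Coastal: 0.2·8 + 0.8·1 = 2.4
Inland: 0.2·5 + 0.8·0 = 1
Highest Hurwicz score = 2.8 → Bypass.

Bypass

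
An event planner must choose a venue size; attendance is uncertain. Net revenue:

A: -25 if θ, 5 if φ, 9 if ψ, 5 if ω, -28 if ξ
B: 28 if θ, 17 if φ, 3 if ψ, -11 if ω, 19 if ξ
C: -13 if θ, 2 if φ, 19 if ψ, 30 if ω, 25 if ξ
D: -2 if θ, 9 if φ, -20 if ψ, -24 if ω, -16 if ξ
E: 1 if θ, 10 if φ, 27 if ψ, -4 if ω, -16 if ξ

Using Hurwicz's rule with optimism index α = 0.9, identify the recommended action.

C

A: 0.9·9 + 0.1·(-28) = 5.3
B: 0.9·28 + 0.1·(-11) = 24.1
C: 0.9·30 + 0.1·(-13) = 25.7
D: 0.9·9 + 0.1·(-24) = 5.7
E: 0.9·27 + 0.1·(-16) = 22.7
Highest Hurwicz score = 25.7 → C.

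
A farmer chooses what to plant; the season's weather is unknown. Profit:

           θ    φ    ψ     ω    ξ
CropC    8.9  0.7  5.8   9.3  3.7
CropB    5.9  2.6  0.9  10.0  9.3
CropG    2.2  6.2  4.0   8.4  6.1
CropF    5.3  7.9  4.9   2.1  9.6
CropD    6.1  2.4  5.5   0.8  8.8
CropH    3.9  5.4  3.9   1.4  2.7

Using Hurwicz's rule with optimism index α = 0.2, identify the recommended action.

CropC: 0.2·9.3 + 0.8·0.7 = 2.42
CropB: 0.2·10.0 + 0.8·0.9 = 2.72
CropG: 0.2·8.4 + 0.8·2.2 = 3.44
CropF: 0.2·9.6 + 0.8·2.1 = 3.6
CropD: 0.2·8.8 + 0.8·0.8 = 2.4
CropH: 0.2·5.4 + 0.8·1.4 = 2.2
Highest Hurwicz score = 3.6 → CropF.

CropF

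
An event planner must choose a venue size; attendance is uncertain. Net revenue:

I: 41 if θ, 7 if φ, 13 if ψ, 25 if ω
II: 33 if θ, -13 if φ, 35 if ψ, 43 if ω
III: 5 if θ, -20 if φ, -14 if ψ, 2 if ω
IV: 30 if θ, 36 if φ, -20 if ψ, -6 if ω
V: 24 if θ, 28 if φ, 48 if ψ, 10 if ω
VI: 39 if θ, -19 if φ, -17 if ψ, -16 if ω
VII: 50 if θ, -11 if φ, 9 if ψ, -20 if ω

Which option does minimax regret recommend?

V

Column bests: θ=50, φ=36, ψ=48, ω=43.
I regrets: 9, 29, 35, 18 → max 35
II regrets: 17, 49, 13, 0 → max 49
III regrets: 45, 56, 62, 41 → max 62
IV regrets: 20, 0, 68, 49 → max 68
V regrets: 26, 8, 0, 33 → max 33
VI regrets: 11, 55, 65, 59 → max 65
VII regrets: 0, 47, 39, 63 → max 63
Smallest max regret = 33 → V.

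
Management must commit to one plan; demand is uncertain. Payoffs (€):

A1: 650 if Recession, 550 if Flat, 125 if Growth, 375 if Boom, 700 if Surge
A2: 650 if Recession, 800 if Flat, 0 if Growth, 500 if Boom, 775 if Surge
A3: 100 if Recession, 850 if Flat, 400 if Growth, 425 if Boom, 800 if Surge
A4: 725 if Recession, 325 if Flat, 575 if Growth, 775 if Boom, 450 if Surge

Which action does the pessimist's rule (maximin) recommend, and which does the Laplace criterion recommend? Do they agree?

Row minima: A1=125, A2=0, A3=100, A4=325
Best worst-case = 325 → A4.
Row averages: A1=480, A2=545, A3=515, A4=570
Highest average = 570 → A4.

maximin → A4; laplace → A4 (agree)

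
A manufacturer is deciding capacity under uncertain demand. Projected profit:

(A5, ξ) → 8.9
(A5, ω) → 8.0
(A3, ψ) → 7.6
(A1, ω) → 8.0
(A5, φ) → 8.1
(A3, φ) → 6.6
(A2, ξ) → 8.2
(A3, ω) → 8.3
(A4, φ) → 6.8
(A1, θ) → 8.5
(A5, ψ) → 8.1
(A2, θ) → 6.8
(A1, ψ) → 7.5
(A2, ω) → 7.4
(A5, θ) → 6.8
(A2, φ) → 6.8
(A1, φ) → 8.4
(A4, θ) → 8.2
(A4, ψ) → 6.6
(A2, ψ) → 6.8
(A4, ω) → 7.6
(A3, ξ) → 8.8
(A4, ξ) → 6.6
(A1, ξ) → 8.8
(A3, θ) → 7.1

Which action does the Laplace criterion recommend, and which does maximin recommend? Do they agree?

Row averages: A1=8.24, A2=7.2, A3=7.68, A4=7.16, A5=7.98
Highest average = 8.24 → A1.
Row minima: A1=7.5, A2=6.8, A3=6.6, A4=6.6, A5=6.8
Best worst-case = 7.5 → A1.

laplace → A1; maximin → A1 (agree)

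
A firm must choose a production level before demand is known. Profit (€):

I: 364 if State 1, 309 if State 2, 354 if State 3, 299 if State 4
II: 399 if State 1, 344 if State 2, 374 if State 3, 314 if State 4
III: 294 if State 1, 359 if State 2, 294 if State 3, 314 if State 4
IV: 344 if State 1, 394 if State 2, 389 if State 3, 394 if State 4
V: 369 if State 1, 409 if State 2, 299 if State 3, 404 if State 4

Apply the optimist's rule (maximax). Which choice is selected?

V

Row maxima: I=364, II=399, III=359, IV=394, V=409
Best best-case = 409 → V.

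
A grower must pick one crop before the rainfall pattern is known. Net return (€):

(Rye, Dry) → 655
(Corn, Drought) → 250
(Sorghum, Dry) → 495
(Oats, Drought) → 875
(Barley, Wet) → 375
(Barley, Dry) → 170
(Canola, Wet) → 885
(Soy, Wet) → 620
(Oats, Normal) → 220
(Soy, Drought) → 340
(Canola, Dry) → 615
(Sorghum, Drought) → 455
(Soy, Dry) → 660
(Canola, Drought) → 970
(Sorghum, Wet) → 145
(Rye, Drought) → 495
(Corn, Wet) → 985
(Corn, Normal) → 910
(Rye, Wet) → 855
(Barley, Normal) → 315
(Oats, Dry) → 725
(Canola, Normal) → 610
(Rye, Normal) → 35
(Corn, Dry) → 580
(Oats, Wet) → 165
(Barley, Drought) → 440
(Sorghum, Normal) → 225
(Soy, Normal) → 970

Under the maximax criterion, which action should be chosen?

Row maxima: Sorghum=495, Corn=985, Barley=440, Oats=875, Canola=970, Soy=970, Rye=855
Best best-case = 985 → Corn.

Corn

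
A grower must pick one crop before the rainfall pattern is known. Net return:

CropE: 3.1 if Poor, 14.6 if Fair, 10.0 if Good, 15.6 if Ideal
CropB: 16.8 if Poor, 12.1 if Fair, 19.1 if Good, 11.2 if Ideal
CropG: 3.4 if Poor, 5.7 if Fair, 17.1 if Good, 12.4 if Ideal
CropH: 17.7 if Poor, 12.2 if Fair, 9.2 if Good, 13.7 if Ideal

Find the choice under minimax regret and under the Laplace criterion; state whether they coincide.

minimax regret → CropB; laplace → CropB (agree)

Column bests: Poor=17.7, Fair=14.6, Good=19.1, Ideal=15.6.
CropE regrets: 14.6, 0.0, 9.1, 0.0 → max 14.6
CropB regrets: 0.9, 2.5, 0.0, 4.4 → max 4.4
CropG regrets: 14.3, 8.9, 2.0, 3.2 → max 14.3
CropH regrets: 0.0, 2.4, 9.9, 1.9 → max 9.9
Smallest max regret = 4.4 → CropB.
Row averages: CropE=10.825, CropB=14.8, CropG=9.65, CropH=13.2
Highest average = 14.8 → CropB.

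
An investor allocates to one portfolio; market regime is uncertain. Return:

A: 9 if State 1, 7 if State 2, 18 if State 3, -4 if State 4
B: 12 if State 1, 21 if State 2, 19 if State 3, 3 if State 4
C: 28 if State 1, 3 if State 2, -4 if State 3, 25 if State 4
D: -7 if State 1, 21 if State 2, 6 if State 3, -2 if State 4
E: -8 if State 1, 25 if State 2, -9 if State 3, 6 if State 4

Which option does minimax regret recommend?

Column bests: State 1=28, State 2=25, State 3=19, State 4=25.
A regrets: 19, 18, 1, 29 → max 29
B regrets: 16, 4, 0, 22 → max 22
C regrets: 0, 22, 23, 0 → max 23
D regrets: 35, 4, 13, 27 → max 35
E regrets: 36, 0, 28, 19 → max 36
Smallest max regret = 22 → B.

B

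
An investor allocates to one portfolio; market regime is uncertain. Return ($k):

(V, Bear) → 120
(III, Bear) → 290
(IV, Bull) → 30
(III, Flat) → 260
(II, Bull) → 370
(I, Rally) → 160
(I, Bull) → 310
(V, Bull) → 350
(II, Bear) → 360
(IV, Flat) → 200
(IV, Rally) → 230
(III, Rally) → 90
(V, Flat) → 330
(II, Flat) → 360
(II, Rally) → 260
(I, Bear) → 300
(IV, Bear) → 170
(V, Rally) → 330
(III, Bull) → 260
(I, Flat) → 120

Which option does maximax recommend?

Row maxima: I=310, II=370, III=290, IV=230, V=350
Best best-case = 370 → II.

II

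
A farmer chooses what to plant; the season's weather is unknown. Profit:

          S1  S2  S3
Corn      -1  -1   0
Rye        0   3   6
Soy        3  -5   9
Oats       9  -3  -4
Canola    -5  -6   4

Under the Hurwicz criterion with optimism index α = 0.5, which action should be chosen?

Rye

Corn: 0.5·0 + 0.5·(-1) = -0.5
Rye: 0.5·6 + 0.5·0 = 3
Soy: 0.5·9 + 0.5·(-5) = 2
Oats: 0.5·9 + 0.5·(-4) = 2.5
Canola: 0.5·4 + 0.5·(-6) = -1
Highest Hurwicz score = 3 → Rye.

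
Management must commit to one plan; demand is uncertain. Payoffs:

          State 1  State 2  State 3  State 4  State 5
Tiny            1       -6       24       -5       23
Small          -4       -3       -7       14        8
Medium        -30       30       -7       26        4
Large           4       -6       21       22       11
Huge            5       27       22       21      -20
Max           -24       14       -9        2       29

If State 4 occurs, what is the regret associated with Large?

4

Best payoff under State 4 is 26.
Regret = 26 − 22 = 4.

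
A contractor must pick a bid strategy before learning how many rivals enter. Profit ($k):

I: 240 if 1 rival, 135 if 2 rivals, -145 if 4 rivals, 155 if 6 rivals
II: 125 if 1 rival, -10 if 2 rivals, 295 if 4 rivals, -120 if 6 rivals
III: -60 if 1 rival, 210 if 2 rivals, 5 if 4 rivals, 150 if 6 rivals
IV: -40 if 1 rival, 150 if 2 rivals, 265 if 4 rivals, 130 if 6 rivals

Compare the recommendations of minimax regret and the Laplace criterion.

minimax regret → II; laplace → IV (disagree)

Column bests: 1 rival=240, 2 rivals=210, 4 rivals=295, 6 rivals=155.
I regrets: 0, 75, 440, 0 → max 440
II regrets: 115, 220, 0, 275 → max 275
III regrets: 300, 0, 290, 5 → max 300
IV regrets: 280, 60, 30, 25 → max 280
Smallest max regret = 275 → II.
Row averages: I=96.25, II=72.5, III=76.25, IV=126.25
Highest average = 126.25 → IV.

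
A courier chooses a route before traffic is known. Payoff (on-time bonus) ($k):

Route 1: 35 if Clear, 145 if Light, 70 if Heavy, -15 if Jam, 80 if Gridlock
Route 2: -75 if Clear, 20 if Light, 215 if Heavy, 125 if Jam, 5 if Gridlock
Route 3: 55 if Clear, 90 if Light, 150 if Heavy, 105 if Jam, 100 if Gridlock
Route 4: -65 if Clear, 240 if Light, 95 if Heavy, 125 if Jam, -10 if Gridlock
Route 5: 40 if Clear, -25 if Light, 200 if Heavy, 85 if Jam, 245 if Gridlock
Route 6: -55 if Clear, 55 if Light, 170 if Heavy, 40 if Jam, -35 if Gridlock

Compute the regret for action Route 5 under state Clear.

Best payoff under Clear is 55.
Regret = 55 − 40 = 15.

15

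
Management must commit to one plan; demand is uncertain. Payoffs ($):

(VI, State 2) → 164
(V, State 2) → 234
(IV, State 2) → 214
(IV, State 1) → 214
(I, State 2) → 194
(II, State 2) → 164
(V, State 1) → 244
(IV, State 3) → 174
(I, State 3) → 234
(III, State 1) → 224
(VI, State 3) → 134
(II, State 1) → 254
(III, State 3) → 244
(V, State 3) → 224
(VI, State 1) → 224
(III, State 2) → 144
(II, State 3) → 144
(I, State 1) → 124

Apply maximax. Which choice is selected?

Row maxima: I=234, II=254, III=244, IV=214, V=244, VI=224
Best best-case = 254 → II.

II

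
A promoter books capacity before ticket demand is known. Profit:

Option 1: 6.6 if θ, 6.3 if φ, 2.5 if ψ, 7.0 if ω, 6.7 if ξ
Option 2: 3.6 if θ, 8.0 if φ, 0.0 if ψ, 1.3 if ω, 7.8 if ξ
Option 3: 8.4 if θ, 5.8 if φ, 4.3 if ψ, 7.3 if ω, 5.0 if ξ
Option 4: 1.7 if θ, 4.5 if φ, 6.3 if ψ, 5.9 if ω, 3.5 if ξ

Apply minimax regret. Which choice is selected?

Option 3

Column bests: θ=8.4, φ=8.0, ψ=6.3, ω=7.3, ξ=7.8.
Option 1 regrets: 1.8, 1.7, 3.8, 0.3, 1.1 → max 3.8
Option 2 regrets: 4.8, 0.0, 6.3, 6.0, 0.0 → max 6.3
Option 3 regrets: 0.0, 2.2, 2.0, 0.0, 2.8 → max 2.8
Option 4 regrets: 6.7, 3.5, 0.0, 1.4, 4.3 → max 6.7
Smallest max regret = 2.8 → Option 3.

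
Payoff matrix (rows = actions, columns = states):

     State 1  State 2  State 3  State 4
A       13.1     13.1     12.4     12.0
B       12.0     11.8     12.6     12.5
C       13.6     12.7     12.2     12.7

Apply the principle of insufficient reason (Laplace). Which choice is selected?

Row averages: A=12.65, B=12.225, C=12.8
Highest average = 12.8 → C.

C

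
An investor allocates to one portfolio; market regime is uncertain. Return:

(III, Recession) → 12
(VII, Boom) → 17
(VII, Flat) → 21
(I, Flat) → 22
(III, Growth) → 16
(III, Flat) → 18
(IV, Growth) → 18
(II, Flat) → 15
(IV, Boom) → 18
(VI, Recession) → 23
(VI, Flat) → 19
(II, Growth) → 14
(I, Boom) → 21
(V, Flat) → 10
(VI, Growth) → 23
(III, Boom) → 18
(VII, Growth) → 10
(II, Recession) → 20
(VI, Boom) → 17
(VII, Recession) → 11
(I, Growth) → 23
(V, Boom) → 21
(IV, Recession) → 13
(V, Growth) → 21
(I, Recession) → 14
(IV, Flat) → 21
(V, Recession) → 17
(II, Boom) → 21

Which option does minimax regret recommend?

Column bests: Recession=23, Flat=22, Growth=23, Boom=21.
I regrets: 9, 0, 0, 0 → max 9
II regrets: 3, 7, 9, 0 → max 9
III regrets: 11, 4, 7, 3 → max 11
IV regrets: 10, 1, 5, 3 → max 10
V regrets: 6, 12, 2, 0 → max 12
VI regrets: 0, 3, 0, 4 → max 4
VII regrets: 12, 1, 13, 4 → max 13
Smallest max regret = 4 → VI.

VI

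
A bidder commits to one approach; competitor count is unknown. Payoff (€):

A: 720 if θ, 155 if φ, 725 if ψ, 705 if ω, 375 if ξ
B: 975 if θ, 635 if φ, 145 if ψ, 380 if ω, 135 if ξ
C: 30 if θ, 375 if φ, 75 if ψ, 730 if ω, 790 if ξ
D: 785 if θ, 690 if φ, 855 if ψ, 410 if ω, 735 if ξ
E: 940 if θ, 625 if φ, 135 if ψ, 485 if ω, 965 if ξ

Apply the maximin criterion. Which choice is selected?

D

Row minima: A=155, B=135, C=30, D=410, E=135
Best worst-case = 410 → D.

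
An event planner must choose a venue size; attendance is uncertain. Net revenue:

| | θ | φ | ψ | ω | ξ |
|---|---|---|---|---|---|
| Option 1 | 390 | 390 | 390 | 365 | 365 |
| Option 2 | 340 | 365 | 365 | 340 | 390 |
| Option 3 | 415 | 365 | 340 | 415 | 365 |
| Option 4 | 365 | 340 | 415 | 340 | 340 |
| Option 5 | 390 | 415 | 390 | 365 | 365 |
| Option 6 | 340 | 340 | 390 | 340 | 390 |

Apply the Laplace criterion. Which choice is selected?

Option 5

Row averages: Option 1=380, Option 2=360, Option 3=380, Option 4=360, Option 5=385, Option 6=360
Highest average = 385 → Option 5.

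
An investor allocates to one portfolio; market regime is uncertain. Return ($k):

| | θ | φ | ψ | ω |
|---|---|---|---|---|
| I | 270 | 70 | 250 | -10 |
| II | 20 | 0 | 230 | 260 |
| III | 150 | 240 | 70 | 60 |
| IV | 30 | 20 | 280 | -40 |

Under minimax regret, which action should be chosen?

III

Column bests: θ=270, φ=240, ψ=280, ω=260.
I regrets: 0, 170, 30, 270 → max 270
II regrets: 250, 240, 50, 0 → max 250
III regrets: 120, 0, 210, 200 → max 210
IV regrets: 240, 220, 0, 300 → max 300
Smallest max regret = 210 → III.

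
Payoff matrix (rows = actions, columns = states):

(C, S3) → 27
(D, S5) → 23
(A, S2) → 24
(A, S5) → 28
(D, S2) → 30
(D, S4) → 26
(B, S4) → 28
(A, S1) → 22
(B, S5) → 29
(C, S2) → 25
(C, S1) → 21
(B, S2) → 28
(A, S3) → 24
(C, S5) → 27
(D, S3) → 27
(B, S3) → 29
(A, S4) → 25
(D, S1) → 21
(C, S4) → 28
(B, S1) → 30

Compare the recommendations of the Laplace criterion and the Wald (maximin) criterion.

Row averages: A=24.6, B=28.8, C=25.6, D=25.4
Highest average = 28.8 → B.
Row minima: A=22, B=28, C=21, D=21
Best worst-case = 28 → B.

laplace → B; maximin → B (agree)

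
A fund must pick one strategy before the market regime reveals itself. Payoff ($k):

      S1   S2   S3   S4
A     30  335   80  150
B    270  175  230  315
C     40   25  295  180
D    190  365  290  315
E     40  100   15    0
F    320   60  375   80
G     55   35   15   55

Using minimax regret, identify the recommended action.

D

Column bests: S1=320, S2=365, S3=375, S4=315.
A regrets: 290, 30, 295, 165 → max 295
B regrets: 50, 190, 145, 0 → max 190
C regrets: 280, 340, 80, 135 → max 340
D regrets: 130, 0, 85, 0 → max 130
E regrets: 280, 265, 360, 315 → max 360
F regrets: 0, 305, 0, 235 → max 305
G regrets: 265, 330, 360, 260 → max 360
Smallest max regret = 130 → D.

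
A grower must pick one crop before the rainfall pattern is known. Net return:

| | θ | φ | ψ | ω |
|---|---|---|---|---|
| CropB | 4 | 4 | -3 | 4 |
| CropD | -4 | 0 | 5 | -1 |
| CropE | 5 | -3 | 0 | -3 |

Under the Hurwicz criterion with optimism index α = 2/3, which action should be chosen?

CropB: 2/3·4 + 1/3·(-3) = 5/3
CropD: 2/3·5 + 1/3·(-4) = 2
CropE: 2/3·5 + 1/3·(-3) = 7/3
Highest Hurwicz score = 7/3 → CropE.

CropE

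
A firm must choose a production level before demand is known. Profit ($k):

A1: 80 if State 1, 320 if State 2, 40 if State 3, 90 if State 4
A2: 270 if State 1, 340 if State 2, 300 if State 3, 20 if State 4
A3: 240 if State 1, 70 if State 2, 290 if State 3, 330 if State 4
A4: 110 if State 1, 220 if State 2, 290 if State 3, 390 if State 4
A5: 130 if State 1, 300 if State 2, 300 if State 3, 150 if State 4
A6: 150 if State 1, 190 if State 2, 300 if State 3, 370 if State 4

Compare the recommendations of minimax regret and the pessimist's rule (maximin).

Column bests: State 1=270, State 2=340, State 3=300, State 4=390.
A1 regrets: 190, 20, 260, 300 → max 300
A2 regrets: 0, 0, 0, 370 → max 370
A3 regrets: 30, 270, 10, 60 → max 270
A4 regrets: 160, 120, 10, 0 → max 160
A5 regrets: 140, 40, 0, 240 → max 240
A6 regrets: 120, 150, 0, 20 → max 150
Smallest max regret = 150 → A6.
Row minima: A1=40, A2=20, A3=70, A4=110, A5=130, A6=150
Best worst-case = 150 → A6.

minimax regret → A6; maximin → A6 (agree)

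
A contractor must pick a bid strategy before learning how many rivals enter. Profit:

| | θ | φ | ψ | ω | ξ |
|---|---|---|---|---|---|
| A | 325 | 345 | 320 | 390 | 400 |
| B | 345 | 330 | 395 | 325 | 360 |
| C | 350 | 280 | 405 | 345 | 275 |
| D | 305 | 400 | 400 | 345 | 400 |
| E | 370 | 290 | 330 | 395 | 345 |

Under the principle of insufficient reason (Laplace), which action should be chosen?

D

Row averages: A=356, B=351, C=331, D=370, E=346
Highest average = 370 → D.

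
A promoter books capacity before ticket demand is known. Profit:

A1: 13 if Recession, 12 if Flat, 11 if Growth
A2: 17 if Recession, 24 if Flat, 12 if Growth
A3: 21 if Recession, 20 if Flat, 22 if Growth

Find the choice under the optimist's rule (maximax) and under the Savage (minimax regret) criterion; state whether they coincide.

maximax → A2; minimax regret → A3 (disagree)

Row maxima: A1=13, A2=24, A3=22
Best best-case = 24 → A2.
Column bests: Recession=21, Flat=24, Growth=22.
A1 regrets: 8, 12, 11 → max 12
A2 regrets: 4, 0, 10 → max 10
A3 regrets: 0, 4, 0 → max 4
Smallest max regret = 4 → A3.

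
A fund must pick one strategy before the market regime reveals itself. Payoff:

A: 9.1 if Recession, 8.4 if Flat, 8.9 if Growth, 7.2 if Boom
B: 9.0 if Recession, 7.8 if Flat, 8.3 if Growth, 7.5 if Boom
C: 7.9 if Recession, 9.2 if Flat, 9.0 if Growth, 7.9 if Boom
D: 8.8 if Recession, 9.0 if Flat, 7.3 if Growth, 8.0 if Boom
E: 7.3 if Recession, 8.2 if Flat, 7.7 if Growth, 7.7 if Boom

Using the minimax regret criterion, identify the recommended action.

Column bests: Recession=9.1, Flat=9.2, Growth=9.0, Boom=8.0.
A regrets: 0.0, 0.8, 0.1, 0.8 → max 0.8
B regrets: 0.1, 1.4, 0.7, 0.5 → max 1.4
C regrets: 1.2, 0.0, 0.0, 0.1 → max 1.2
D regrets: 0.3, 0.2, 1.7, 0.0 → max 1.7
E regrets: 1.8, 1.0, 1.3, 0.3 → max 1.8
Smallest max regret = 0.8 → A.

A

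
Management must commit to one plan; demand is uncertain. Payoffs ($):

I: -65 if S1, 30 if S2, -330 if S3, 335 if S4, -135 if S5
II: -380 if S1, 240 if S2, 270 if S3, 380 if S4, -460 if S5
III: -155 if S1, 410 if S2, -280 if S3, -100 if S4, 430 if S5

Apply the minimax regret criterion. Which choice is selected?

III

Column bests: S1=-65, S2=410, S3=270, S4=380, S5=430.
I regrets: 0, 380, 600, 45, 565 → max 600
II regrets: 315, 170, 0, 0, 890 → max 890
III regrets: 90, 0, 550, 480, 0 → max 550
Smallest max regret = 550 → III.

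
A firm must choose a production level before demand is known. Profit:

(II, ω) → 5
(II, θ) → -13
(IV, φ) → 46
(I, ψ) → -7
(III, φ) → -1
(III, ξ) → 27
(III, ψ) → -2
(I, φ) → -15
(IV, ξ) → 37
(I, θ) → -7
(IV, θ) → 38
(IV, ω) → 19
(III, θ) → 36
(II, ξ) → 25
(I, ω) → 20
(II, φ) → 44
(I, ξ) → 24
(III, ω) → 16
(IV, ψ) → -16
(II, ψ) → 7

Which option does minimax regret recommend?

Column bests: θ=38, φ=46, ψ=7, ω=20, ξ=37.
I regrets: 45, 61, 14, 0, 13 → max 61
II regrets: 51, 2, 0, 15, 12 → max 51
III regrets: 2, 47, 9, 4, 10 → max 47
IV regrets: 0, 0, 23, 1, 0 → max 23
Smallest max regret = 23 → IV.

IV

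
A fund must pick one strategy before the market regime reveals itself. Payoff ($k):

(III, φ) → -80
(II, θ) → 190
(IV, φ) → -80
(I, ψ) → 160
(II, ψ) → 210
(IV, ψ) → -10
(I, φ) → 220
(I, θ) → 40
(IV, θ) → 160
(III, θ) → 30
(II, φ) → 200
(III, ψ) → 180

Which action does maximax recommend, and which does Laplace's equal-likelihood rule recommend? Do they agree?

Row maxima: I=220, II=210, III=180, IV=160
Best best-case = 220 → I.
Row averages: I=140, II=200, III=130/3, IV=70/3
Highest average = 200 → II.

maximax → I; laplace → II (disagree)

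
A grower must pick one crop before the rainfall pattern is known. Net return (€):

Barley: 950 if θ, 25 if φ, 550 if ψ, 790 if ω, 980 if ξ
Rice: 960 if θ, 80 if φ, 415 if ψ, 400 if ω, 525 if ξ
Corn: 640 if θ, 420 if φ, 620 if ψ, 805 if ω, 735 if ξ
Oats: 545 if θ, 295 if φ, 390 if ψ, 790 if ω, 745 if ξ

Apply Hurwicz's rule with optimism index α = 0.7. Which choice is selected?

Barley: 0.7·980 + 0.3·25 = 693.5
Rice: 0.7·960 + 0.3·80 = 696
Corn: 0.7·805 + 0.3·420 = 689.5
Oats: 0.7·790 + 0.3·295 = 641.5
Highest Hurwicz score = 696 → Rice.

Rice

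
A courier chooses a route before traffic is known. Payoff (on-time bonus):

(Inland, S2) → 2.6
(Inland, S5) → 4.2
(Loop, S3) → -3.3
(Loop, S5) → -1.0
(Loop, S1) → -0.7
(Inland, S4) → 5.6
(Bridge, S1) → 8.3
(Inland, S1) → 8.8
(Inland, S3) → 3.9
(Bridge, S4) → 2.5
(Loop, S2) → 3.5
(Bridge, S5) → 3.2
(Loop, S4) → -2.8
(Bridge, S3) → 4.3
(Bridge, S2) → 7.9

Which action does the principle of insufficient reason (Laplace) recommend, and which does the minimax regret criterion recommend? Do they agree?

Row averages: Loop=-0.86, Bridge=5.24, Inland=5.02
Highest average = 5.24 → Bridge.
Column bests: S1=8.8, S2=7.9, S3=4.3, S4=5.6, S5=4.2.
Loop regrets: 9.5, 4.4, 7.6, 8.4, 5.2 → max 9.5
Bridge regrets: 0.5, 0.0, 0.0, 3.1, 1.0 → max 3.1
Inland regrets: 0.0, 5.3, 0.4, 0.0, 0.0 → max 5.3
Smallest max regret = 3.1 → Bridge.

laplace → Bridge; minimax regret → Bridge (agree)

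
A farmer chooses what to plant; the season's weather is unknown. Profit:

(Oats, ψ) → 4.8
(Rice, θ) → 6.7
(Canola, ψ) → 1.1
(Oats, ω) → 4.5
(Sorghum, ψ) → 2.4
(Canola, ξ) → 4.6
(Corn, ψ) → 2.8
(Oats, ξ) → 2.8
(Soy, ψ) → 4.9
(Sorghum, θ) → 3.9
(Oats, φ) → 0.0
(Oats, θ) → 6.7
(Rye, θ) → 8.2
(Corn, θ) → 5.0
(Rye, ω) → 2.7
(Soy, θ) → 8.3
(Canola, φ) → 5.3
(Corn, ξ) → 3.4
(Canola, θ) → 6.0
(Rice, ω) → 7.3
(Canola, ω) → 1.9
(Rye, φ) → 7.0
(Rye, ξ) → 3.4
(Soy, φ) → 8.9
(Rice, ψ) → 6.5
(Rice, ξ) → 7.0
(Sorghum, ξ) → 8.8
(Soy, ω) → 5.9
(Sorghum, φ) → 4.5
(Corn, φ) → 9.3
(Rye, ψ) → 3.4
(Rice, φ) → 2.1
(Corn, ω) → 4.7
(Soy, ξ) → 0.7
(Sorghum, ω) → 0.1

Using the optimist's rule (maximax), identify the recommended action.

Row maxima: Rice=7.3, Rye=8.2, Soy=8.9, Oats=6.7, Corn=9.3, Sorghum=8.8, Canola=6.0
Best best-case = 9.3 → Corn.

Corn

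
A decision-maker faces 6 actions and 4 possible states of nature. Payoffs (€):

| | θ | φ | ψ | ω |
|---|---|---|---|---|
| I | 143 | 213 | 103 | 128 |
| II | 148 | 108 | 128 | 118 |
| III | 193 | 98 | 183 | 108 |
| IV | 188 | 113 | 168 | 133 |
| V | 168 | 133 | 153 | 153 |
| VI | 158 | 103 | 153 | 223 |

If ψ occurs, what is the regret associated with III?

Best payoff under ψ is 183.
Regret = 183 − 183 = 0.

0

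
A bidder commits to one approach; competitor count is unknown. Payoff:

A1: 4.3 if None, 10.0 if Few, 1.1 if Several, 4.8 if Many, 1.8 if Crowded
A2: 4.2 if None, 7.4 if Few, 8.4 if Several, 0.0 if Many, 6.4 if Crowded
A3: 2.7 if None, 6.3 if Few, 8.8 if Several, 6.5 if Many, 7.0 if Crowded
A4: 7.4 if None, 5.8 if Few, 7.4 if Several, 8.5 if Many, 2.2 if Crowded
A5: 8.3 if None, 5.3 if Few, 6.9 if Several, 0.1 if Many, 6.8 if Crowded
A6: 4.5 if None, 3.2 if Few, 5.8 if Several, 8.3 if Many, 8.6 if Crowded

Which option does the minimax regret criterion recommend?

A3

Column bests: None=8.3, Few=10.0, Several=8.8, Many=8.5, Crowded=8.6.
A1 regrets: 4.0, 0.0, 7.7, 3.7, 6.8 → max 7.7
A2 regrets: 4.1, 2.6, 0.4, 8.5, 2.2 → max 8.5
A3 regrets: 5.6, 3.7, 0.0, 2.0, 1.6 → max 5.6
A4 regrets: 0.9, 4.2, 1.4, 0.0, 6.4 → max 6.4
A5 regrets: 0.0, 4.7, 1.9, 8.4, 1.8 → max 8.4
A6 regrets: 3.8, 6.8, 3.0, 0.2, 0.0 → max 6.8
Smallest max regret = 5.6 → A3.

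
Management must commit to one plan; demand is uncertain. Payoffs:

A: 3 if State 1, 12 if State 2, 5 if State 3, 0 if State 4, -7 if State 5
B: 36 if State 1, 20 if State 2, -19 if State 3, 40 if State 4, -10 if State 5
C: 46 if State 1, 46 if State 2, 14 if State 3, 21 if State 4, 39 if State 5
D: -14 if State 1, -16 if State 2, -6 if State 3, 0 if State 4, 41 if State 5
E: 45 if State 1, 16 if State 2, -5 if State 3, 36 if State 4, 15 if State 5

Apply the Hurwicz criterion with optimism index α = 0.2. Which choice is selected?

C

A: 0.2·12 + 0.8·(-7) = -3.2
B: 0.2·40 + 0.8·(-19) = -7.2
C: 0.2·46 + 0.8·14 = 20.4
D: 0.2·41 + 0.8·(-16) = -4.6
E: 0.2·45 + 0.8·(-5) = 5
Highest Hurwicz score = 20.4 → C.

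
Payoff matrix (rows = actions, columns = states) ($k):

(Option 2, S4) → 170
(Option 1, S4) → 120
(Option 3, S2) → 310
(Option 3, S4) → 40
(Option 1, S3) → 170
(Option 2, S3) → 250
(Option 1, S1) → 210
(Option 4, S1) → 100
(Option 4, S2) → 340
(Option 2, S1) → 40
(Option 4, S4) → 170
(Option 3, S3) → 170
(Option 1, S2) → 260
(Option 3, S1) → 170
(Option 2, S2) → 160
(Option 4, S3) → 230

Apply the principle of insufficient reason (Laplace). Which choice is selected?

Option 4

Row averages: Option 1=190, Option 2=155, Option 3=172.5, Option 4=210
Highest average = 210 → Option 4.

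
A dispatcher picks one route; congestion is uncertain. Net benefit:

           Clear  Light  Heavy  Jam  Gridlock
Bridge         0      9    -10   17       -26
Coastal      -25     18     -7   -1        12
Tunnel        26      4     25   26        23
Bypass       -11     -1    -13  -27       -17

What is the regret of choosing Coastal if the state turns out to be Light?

0

Best payoff under Light is 18.
Regret = 18 − 18 = 0.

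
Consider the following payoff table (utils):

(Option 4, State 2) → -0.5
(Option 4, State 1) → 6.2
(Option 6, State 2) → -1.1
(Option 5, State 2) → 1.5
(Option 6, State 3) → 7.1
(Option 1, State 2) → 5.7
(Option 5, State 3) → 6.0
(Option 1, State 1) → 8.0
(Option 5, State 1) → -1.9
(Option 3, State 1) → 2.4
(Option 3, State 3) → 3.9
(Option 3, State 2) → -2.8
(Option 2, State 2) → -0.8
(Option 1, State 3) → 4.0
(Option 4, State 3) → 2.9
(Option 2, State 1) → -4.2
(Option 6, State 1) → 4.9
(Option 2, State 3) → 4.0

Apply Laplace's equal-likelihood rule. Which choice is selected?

Row averages: Option 1=5.9, Option 2=-1/3, Option 3=7/6, Option 4=43/15, Option 5=28/15, Option 6=109/30
Highest average = 5.9 → Option 1.

Option 1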